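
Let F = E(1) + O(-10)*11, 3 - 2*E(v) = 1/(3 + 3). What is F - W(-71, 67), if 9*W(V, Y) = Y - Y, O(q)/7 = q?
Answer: -9223/12 ≈ -768.58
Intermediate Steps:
E(v) = 17/12 (E(v) = 3/2 - 1/(2*(3 + 3)) = 3/2 - 1/2/6 = 3/2 - 1/2*1/6 = 3/2 - 1/12 = 17/12)
O(q) = 7*q
W(V, Y) = 0 (W(V, Y) = (Y - Y)/9 = (1/9)*0 = 0)
F = -9223/12 (F = 17/12 + (7*(-10))*11 = 17/12 - 70*11 = 17/12 - 770 = -9223/12 ≈ -768.58)
F - W(-71, 67) = -9223/12 - 1*0 = -9223/12 + 0 = -9223/12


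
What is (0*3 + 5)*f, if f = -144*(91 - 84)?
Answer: -5040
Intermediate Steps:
f = -1008 (f = -144*7 = -1008)
(0*3 + 5)*f = (0*3 + 5)*(-1008) = (0 + 5)*(-1008) = 5*(-1008) = -5040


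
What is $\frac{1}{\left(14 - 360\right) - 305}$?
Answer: $- \frac{1}{651} \approx -0.0015361$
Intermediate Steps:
$\frac{1}{\left(14 - 360\right) - 305} = \frac{1}{-346 - 305} = \frac{1}{-651} = - \frac{1}{651}$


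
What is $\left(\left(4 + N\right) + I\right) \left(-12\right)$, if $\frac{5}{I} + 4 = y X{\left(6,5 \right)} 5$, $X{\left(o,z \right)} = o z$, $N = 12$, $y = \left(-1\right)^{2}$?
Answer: $- \frac{14046}{73} \approx -192.41$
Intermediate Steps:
$y = 1$
$I = \frac{5}{146}$ ($I = \frac{5}{-4 + 1 \cdot 6 \cdot 5 \cdot 5} = \frac{5}{-4 + 1 \cdot 30 \cdot 5} = \frac{5}{-4 + 30 \cdot 5} = \frac{5}{-4 + 150} = \frac{5}{146} \approx 0.034247$)
$\left(\left(4 + N\right) + I\right) \left(-12\right) = \left(\left(4 + 12\right) + \frac{5}{146}\right) \left(-12\right) = \left(16 + \frac{5}{146}\right) \left(-12\right) = \frac{2341}{146} \left(-12\right) = - \frac{14046}{73}$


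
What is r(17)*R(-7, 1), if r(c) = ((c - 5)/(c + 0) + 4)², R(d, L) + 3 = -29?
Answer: -204800/289 ≈ -708.65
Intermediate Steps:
R(d, L) = -32 (R(d, L) = -3 - 29 = -32)
r(c) = (4 + (-5 + c)/c)² (r(c) = ((-5 + c)/c + 4)² = (4 + (-5 + c)/c)²)
r(17)*R(-7, 1) = (25*(-1 + 17)²/17²)*(-32) = (25*(1/289)*16²)*(-32) = (25*(1/289)*256)*(-32) = (6400/289)*(-32) = -204800/289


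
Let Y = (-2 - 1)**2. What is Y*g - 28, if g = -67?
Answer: -631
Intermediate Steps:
Y = 9 (Y = (-3)**2 = 9)
Y*g - 28 = 9*(-67) - 28 = -603 - 28 = -631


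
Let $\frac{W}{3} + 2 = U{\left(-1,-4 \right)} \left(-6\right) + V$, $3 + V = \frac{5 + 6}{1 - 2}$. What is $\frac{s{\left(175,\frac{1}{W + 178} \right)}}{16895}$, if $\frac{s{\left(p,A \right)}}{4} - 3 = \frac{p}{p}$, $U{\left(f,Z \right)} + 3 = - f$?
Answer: $\frac{16}{16895} \approx 0.00094703$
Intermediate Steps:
$U{\left(f,Z \right)} = -3 - f$
$V = -14$ ($V = -3 + \frac{5 + 6}{1 - 2} = -3 + \frac{11}{-1} = -3 + 11 \left(-1\right) = -3 - 11 = -14$)
$W = -12$ ($W = -6 + 3 \left(\left(-3 - -1\right) \left(-6\right) - 14\right) = -6 + 3 \left(\left(-3 + 1\right) \left(-6\right) - 14\right) = -6 + 3 \left(\left(-2\right) \left(-6\right) - 14\right) = -6 + 3 \left(12 - 14\right) = -6 + 3 \left(-2\right) = -6 - 6 = -12$)
$s{\left(p,A \right)} = 16$ ($s{\left(p,A \right)} = 12 + 4 \frac{p}{p} = 12 + 4 \cdot 1 = 12 + 4 = 16$)
$\frac{s{\left(175,\frac{1}{W + 178} \right)}}{16895} = \frac{16}{16895}$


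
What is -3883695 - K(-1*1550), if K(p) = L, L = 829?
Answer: -3884524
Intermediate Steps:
K(p) = 829
-3883695 - K(-1*1550) = -3883695 - 1*829 = -3883695 - 829 = -3884524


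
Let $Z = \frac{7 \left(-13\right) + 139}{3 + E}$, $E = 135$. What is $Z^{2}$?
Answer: $\frac{64}{529} \approx 0.12098$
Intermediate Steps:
$Z = \frac{8}{23}$ ($Z = \frac{7 \left(-13\right) + 139}{3 + 135} = \frac{-91 + 139}{138} = 48 \cdot \frac{1}{138} = \frac{8}{23} \approx 0.34783$)
$Z^{2} = \left(\frac{8}{23}\right)^{2} = \frac{64}{529}$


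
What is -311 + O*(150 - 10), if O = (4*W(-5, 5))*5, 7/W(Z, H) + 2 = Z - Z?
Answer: -10111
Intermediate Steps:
W(Z, H) = -7/2 (W(Z, H) = 7/(-2 + (Z - Z)) = 7/(-2 + 0) = 7/(-2) = 7*(-½) = -7/2)
O = -70 (O = (4*(-7/2))*5 = -14*5 = -70)
-311 + O*(150 - 10) = -311 - 70*(150 - 10) = -311 - 70*140 = -311 - 9800 = -10111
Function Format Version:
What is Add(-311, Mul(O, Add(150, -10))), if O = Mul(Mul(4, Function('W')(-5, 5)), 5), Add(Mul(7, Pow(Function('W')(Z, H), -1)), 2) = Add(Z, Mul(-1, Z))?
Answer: -10111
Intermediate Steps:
Function('W')(Z, H) = Rational(-7, 2) (Function('W')(Z, H) = Mul(7, Pow(Add(-2, Add(Z, Mul(-1, Z))), -1)) = Mul(7, Pow(Add(-2, 0), -1)) = Mul(7, Pow(-2, -1)) = Mul(7, Rational(-1, 2)) = Rational(-7, 2))
O = -70 (O = Mul(Mul(4, Rational(-7, 2)), 5) = Mul(-14, 5) = -70)
Add(-311, Mul(O, Add(150, -10))) = Add(-311, Mul(-70, Add(150, -10))) = Add(-311, Mul(-70, 140)) = Add(-311, -9800) = -10111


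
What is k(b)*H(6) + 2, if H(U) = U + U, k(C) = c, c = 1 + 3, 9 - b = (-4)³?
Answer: 50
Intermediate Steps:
b = 73 (b = 9 - 1*(-4)³ = 9 - 1*(-64) = 9 + 64 = 73)
c = 4
k(C) = 4
H(U) = 2*U
k(b)*H(6) + 2 = 4*(2*6) + 2 = 4*12 + 2 = 48 + 2 = 50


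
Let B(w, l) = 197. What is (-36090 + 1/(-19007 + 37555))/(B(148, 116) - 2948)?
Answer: 669397319/51025548 ≈ 13.119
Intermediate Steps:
(-36090 + 1/(-19007 + 37555))/(B(148, 116) - 2948) = (-36090 + 1/(-19007 + 37555))/(197 - 2948) = (-36090 + 1/18548)/(-2751) = (-36090 + 1/18548)*(-1/2751) = -669397319/18548*(-1/2751) = 669397319/51025548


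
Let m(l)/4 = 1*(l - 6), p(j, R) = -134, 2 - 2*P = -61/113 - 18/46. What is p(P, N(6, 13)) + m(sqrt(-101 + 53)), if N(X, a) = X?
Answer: -158 + 16*I*sqrt(3) ≈ -158.0 + 27.713*I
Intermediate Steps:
P = 3809/2599 (P = 1 - (-61/113 - 18/46)/2 = 1 - (-61*1/113 - 18*1/46)/2 = 1 - (-61/113 - 9/23)/2 = 1 - 1/2*(-2420/2599) = 1 + 1210/2599 = 3809/2599 ≈ 1.4656)
m(l) = -24 + 4*l (m(l) = 4*(1*(l - 6)) = 4*(1*(-6 + l)) = 4*(-6 + l) = -24 + 4*l)
p(P, N(6, 13)) + m(sqrt(-101 + 53)) = -134 + (-24 + 4*sqrt(-101 + 53)) = -134 + (-24 + 4*sqrt(-48)) = -134 + (-24 + 4*(4*I*sqrt(3))) = -134 + (-24 + 16*I*sqrt(3)) = -158 + 16*I*sqrt(3)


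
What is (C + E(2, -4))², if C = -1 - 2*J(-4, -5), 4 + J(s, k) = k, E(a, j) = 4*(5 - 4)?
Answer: 441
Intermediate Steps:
E(a, j) = 4 (E(a, j) = 4*1 = 4)
J(s, k) = -4 + k
C = 17 (C = -1 - 2*(-4 - 5) = -1 - 2*(-9) = -1 + 18 = 17)
(C + E(2, -4))² = (17 + 4)² = 21² = 441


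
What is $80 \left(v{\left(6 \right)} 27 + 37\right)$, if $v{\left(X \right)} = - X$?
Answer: $-10000$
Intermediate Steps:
$80 \left(v{\left(6 \right)} 27 + 37\right) = 80 \left(\left(-1\right) 6 \cdot 27 + 37\right) = 80 \left(\left(-6\right) 27 + 37\right) = 80 \left(-162 + 37\right) = 80 \left(-125\right) = -10000$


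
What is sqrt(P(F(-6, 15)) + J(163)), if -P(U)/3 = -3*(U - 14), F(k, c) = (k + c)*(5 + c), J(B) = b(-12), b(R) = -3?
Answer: sqrt(1491) ≈ 38.613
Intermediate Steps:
J(B) = -3
F(k, c) = (5 + c)*(c + k) (F(k, c) = (c + k)*(5 + c) = (5 + c)*(c + k))
P(U) = -126 + 9*U (P(U) = -(-9)*(U - 14) = -(-9)*(-14 + U) = -3*(42 - 3*U) = -126 + 9*U)
sqrt(P(F(-6, 15)) + J(163)) = sqrt((-126 + 9*(15**2 + 5*15 + 5*(-6) + 15*(-6))) - 3) = sqrt((-126 + 9*(225 + 75 - 30 - 90)) - 3) = sqrt((-126 + 9*180) - 3) = sqrt((-126 + 1620) - 3) = sqrt(1494 - 3) = sqrt(1491)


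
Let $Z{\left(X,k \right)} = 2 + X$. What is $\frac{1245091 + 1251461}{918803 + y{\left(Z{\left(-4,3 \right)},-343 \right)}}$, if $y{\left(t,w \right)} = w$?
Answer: $\frac{624138}{229615} \approx 2.7182$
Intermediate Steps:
$\frac{1245091 + 1251461}{918803 + y{\left(Z{\left(-4,3 \right)},-343 \right)}} = \frac{1245091 + 1251461}{918803 - 343} = \frac{2496552}{918460} = 2496552 \cdot \frac{1}{918460} = \frac{624138}{229615}$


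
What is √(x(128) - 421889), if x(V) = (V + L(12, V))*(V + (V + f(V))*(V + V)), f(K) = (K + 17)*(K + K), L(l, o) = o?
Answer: 9*√30132047 ≈ 49403.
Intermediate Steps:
f(K) = 2*K*(17 + K) (f(K) = (17 + K)*(2*K) = 2*K*(17 + K))
x(V) = 2*V*(V + 2*V*(V + 2*V*(17 + V))) (x(V) = (V + V)*(V + (V + 2*V*(17 + V))*(V + V)) = (2*V)*(V + (V + 2*V*(17 + V))*(2*V)) = (2*V)*(V + 2*V*(V + 2*V*(17 + V))) = 2*V*(V + 2*V*(V + 2*V*(17 + V))))
√(x(128) - 421889) = √(128²*(2 + 8*128² + 140*128) - 421889) = √(16384*(2 + 8*16384 + 17920) - 421889) = √(16384*(2 + 131072 + 17920) - 421889) = √(16384*148994 - 421889) = √(2441117696 - 421889) = √2440695807 = 9*√30132047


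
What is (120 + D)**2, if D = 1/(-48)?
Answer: 33166081/2304 ≈ 14395.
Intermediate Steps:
D = -1/48 ≈ -0.020833
(120 + D)**2 = (120 - 1/48)**2 = (5759/48)**2 = 33166081/2304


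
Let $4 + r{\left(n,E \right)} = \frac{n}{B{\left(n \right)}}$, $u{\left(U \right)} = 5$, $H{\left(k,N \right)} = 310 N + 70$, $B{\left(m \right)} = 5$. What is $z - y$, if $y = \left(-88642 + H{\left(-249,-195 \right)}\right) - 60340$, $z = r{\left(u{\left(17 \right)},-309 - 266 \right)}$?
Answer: $209359$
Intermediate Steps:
$H{\left(k,N \right)} = 70 + 310 N$
$r{\left(n,E \right)} = -4 + \frac{n}{5}$
$z = -3$ ($z = -4 + \frac{1}{5} \cdot 5 = -4 + 1 = -3$)
$y = -209362$ ($y = \left(-88642 + \left(70 + 310 \left(-195\right)\right)\right) - 60340 = \left(-88642 + \left(70 - 60450\right)\right) - 60340 = \left(-88642 - 60380\right) - 60340 = -149022 - 60340 = -209362$)
$z - y = -3 - -209362 = -3 + 209362 = 209359$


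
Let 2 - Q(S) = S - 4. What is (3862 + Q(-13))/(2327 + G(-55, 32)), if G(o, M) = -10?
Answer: 3881/2317 ≈ 1.6750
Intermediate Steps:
Q(S) = 6 - S (Q(S) = 2 - (S - 4) = 2 - (-4 + S) = 2 + (4 - S) = 6 - S)
(3862 + Q(-13))/(2327 + G(-55, 32)) = (3862 + (6 - 1*(-13)))/(2327 - 10) = (3862 + (6 + 13))/2317 = (3862 + 19)*(1/2317) = 3881*(1/2317) = 3881/2317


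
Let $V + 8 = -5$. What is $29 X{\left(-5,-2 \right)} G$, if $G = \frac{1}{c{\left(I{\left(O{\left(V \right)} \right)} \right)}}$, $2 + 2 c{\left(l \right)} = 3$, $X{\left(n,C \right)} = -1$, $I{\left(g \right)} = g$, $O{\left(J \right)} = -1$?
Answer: $-58$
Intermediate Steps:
$V = -13$ ($V = -8 - 5 = -13$)
$c{\left(l \right)} = \frac{1}{2}$ ($c{\left(l \right)} = -1 + \frac{1}{2} \cdot 3 = -1 + \frac{3}{2} = \frac{1}{2}$)
$G = 2$ ($G = \frac{1}{\frac{1}{2}} = 2$)
$29 X{\left(-5,-2 \right)} G = 29 \left(-1\right) 2 = \left(-29\right) 2 = -58$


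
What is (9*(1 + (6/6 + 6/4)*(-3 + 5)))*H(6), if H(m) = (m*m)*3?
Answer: 5832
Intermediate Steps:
H(m) = 3*m² (H(m) = m²*3 = 3*m²)
(9*(1 + (6/6 + 6/4)*(-3 + 5)))*H(6) = (9*(1 + (6/6 + 6/4)*(-3 + 5)))*(3*6²) = (9*(1 + (6*(⅙) + 6*(¼))*2))*(3*36) = (9*(1 + (1 + 3/2)*2))*108 = (9*(1 + (5/2)*2))*108 = (9*(1 + 5))*108 = (9*6)*108 = 54*108 = 5832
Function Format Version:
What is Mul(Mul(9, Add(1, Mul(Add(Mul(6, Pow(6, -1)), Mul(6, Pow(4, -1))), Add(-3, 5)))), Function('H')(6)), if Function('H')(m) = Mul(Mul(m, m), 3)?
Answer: 5832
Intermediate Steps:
Function('H')(m) = Mul(3, Pow(m, 2)) (Function('H')(m) = Mul(Pow(m, 2), 3) = Mul(3, Pow(m, 2)))
Mul(Mul(9, Add(1, Mul(Add(Mul(6, Pow(6, -1)), Mul(6, Pow(4, -1))), Add(-3, 5)))), Function('H')(6)) = Mul(Mul(9, Add(1, Mul(Add(Mul(6, Pow(6, -1)), Mul(6, Pow(4, -1))), Add(-3, 5)))), Mul(3, Pow(6, 2))) = Mul(Mul(9, Add(1, Mul(Add(Mul(6, Rational(1, 6)), Mul(6, Rational(1, 4))), 2))), Mul(3, 36)) = Mul(Mul(9, Add(1, Mul(Add(1, Rational(3, 2)), 2))), 108) = Mul(Mul(9, Add(1, Mul(Rational(5, 2), 2))), 108) = Mul(Mul(9, Add(1, 5)), 108) = Mul(Mul(9, 6), 108) = Mul(54, 108) = 5832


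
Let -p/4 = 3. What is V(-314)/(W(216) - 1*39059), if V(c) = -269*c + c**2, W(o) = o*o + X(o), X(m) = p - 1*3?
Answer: 91531/3791 ≈ 24.144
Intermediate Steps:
p = -12 (p = -4*3 = -12)
X(m) = -15 (X(m) = -12 - 1*3 = -12 - 3 = -15)
W(o) = -15 + o**2 (W(o) = o*o - 15 = o**2 - 15 = -15 + o**2)
V(c) = c**2 - 269*c
V(-314)/(W(216) - 1*39059) = (-314*(-269 - 314))/((-15 + 216**2) - 1*39059) = (-314*(-583))/((-15 + 46656) - 39059) = 183062/(46641 - 39059) = 183062/7582 = 183062*(1/7582) = 91531/3791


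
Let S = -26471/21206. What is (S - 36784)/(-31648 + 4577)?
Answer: 780067975/574067626 ≈ 1.3588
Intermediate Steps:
S = -26471/21206 (S = -26471*1/21206 = -26471/21206 ≈ -1.2483)
(S - 36784)/(-31648 + 4577) = (-26471/21206 - 36784)/(-31648 + 4577) = -780067975/21206/(-27071) = -780067975/21206*(-1/27071) = 780067975/574067626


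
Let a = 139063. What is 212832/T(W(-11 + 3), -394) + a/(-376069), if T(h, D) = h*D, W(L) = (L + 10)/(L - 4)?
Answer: 240091156813/74085593 ≈ 3240.7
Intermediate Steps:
W(L) = (10 + L)/(-4 + L)
T(h, D) = D*h
212832/T(W(-11 + 3), -394) + a/(-376069) = 212832/((-394*(10 + (-11 + 3))/(-4 + (-11 + 3)))) + 139063/(-376069) = 212832/((-394*(10 - 8)/(-4 - 8))) + 139063*(-1/376069) = 212832/((-394*2/(-12))) - 139063/376069 = 212832/((-(-197)*2/6)) - 139063/376069 = 212832/((-394*(-⅙))) - 139063/376069 = 212832/(197/3) - 139063/376069 = 212832*(3/197) - 139063/376069 = 638496/197 - 139063/376069 = 240091156813/74085593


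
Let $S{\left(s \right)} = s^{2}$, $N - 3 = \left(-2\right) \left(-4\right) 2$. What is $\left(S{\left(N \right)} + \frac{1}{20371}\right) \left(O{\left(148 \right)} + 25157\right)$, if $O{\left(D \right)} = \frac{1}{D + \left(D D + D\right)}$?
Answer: $\frac{1026765915486683}{113059050} \approx 9.0817 \cdot 10^{6}$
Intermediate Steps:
$O{\left(D \right)} = \frac{1}{D^{2} + 2 D}$ ($O{\left(D \right)} = \frac{1}{D + \left(D^{2} + D\right)} = \frac{1}{D + \left(D + D^{2}\right)} = \frac{1}{D^{2} + 2 D}$)
$N = 19$ ($N = 3 + \left(-2\right) \left(-4\right) 2 = 3 + 8 \cdot 2 = 3 + 16 = 19$)
$\left(S{\left(N \right)} + \frac{1}{20371}\right) \left(O{\left(148 \right)} + 25157\right) = \left(19^{2} + \frac{1}{20371}\right) \left(\frac{1}{148 \left(2 + 148\right)} + 25157\right) = \left(361 + \frac{1}{20371}\right) \left(\frac{1}{148 \cdot 150} + 25157\right) = \frac{7353932 \left(\frac{1}{148} \cdot \frac{1}{150} + 25157\right)}{20371} = \frac{7353932 \left(\frac{1}{22200} + 25157\right)}{20371} = \frac{7353932}{20371} \cdot \frac{558485401}{22200} = \frac{1026765915486683}{113059050}$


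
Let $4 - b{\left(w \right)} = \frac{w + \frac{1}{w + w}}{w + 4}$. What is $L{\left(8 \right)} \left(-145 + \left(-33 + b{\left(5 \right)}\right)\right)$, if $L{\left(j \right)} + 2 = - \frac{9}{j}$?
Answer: $\frac{26185}{48} \approx 545.52$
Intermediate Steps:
$L{\left(j \right)} = -2 - \frac{9}{j}$
$b{\left(w \right)} = 4 - \frac{w + \frac{1}{2 w}}{4 + w}$ ($b{\left(w \right)} = 4 - \frac{w + \frac{1}{w + w}}{w + 4} = 4 - \frac{w + \frac{1}{2 w}}{4 + w}$)
$L{\left(8 \right)} \left(-145 + \left(-33 + b{\left(5 \right)}\right)\right) = \left(-2 - \frac{9}{8}\right) \left(-145 - \left(33 - \frac{-1 + 6 \cdot 5^{2} + 32 \cdot 5}{2 \cdot 5 \left(4 + 5\right)}\right)\right) = \left(-2 - \frac{9}{8}\right) \left(-145 - \left(33 - \frac{-1 + 6 \cdot 25 + 160}{10 \cdot 9}\right)\right) = \left(-2 - \frac{9}{8}\right) \left(-145 - \left(33 - \frac{-1 + 150 + 160}{90}\right)\right) = - \frac{25 \left(-145 - \left(33 - \frac{1}{90} \cdot 309\right)\right)}{8} = - \frac{25 \left(-145 + \left(-33 + \frac{103}{30}\right)\right)}{8} = - \frac{25 \left(-145 - \frac{887}{30}\right)}{8} = \left(- \frac{25}{8}\right) \left(- \frac{5237}{30}\right) = \frac{26185}{48}$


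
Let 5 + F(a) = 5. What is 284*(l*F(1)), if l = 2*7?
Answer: 0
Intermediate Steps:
F(a) = 0 (F(a) = -5 + 5 = 0)
l = 14
284*(l*F(1)) = 284*(14*0) = 284*0 = 0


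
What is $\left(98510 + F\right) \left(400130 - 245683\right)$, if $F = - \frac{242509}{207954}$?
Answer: $\frac{3163894060569857}{207954} \approx 1.5214 \cdot 10^{10}$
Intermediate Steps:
$F = - \frac{242509}{207954}$ ($F = \left(-242509\right) \frac{1}{207954} = - \frac{242509}{207954} \approx -1.1662$)
$\left(98510 + F\right) \left(400130 - 245683\right) = \left(98510 - \frac{242509}{207954}\right) \left(400130 - 245683\right) = \frac{20485306031}{207954} \cdot 154447 = \frac{3163894060569857}{207954}$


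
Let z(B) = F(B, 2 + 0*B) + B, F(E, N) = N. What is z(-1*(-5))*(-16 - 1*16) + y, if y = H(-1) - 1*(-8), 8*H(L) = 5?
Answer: -1723/8 ≈ -215.38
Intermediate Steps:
H(L) = 5/8 (H(L) = (⅛)*5 = 5/8)
y = 69/8 (y = 5/8 - 1*(-8) = 5/8 + 8 = 69/8 ≈ 8.6250)
z(B) = 2 + B (z(B) = (2 + 0*B) + B = (2 + 0) + B = 2 + B)
z(-1*(-5))*(-16 - 1*16) + y = (2 - 1*(-5))*(-16 - 1*16) + 69/8 = (2 + 5)*(-16 - 16) + 69/8 = 7*(-32) + 69/8 = -224 + 69/8 = -1723/8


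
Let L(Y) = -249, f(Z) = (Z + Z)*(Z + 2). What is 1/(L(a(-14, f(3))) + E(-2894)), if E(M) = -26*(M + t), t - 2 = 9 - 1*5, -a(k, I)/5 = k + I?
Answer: 1/74839 ≈ 1.3362e-5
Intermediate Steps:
f(Z) = 2*Z*(2 + Z) (f(Z) = (2*Z)*(2 + Z) = 2*Z*(2 + Z))
a(k, I) = -5*I - 5*k (a(k, I) = -5*(k + I) = -5*(I + k) = -5*I - 5*k)
t = 6 (t = 2 + (9 - 1*5) = 2 + (9 - 5) = 2 + 4 = 6)
E(M) = -156 - 26*M (E(M) = -26*(M + 6) = -26*(6 + M) = -156 - 26*M)
1/(L(a(-14, f(3))) + E(-2894)) = 1/(-249 + (-156 - 26*(-2894))) = 1/(-249 + (-156 + 75244)) = 1/(-249 + 75088) = 1/74839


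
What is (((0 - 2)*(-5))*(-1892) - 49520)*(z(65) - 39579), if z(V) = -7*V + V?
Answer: 2735478360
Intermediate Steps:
z(V) = -6*V
(((0 - 2)*(-5))*(-1892) - 49520)*(z(65) - 39579) = (((0 - 2)*(-5))*(-1892) - 49520)*(-6*65 - 39579) = (-2*(-5)*(-1892) - 49520)*(-390 - 39579) = (10*(-1892) - 49520)*(-39969) = (-18920 - 49520)*(-39969) = -68440*(-39969) = 2735478360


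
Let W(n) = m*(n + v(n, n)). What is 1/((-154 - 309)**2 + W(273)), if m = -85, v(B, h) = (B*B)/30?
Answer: -2/40003 ≈ -4.9996e-5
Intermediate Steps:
v(B, h) = B**2/30 (v(B, h) = B**2*(1/30) = B**2/30)
W(n) = -85*n - 17*n**2/6 (W(n) = -85*(n + n**2/30) = -85*n - 17*n**2/6)
1/((-154 - 309)**2 + W(273)) = 1/((-154 - 309)**2 + (17/6)*273*(-30 - 1*273)) = 1/((-463)**2 + (17/6)*273*(-30 - 273)) = 1/(214369 + (17/6)*273*(-303)) = 1/(214369 - 468741/2) = 1/(-40003/2) = -2/40003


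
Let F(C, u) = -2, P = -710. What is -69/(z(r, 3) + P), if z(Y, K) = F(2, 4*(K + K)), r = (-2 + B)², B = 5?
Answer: 69/712 ≈ 0.096910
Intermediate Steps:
r = 9 (r = (-2 + 5)² = 3² = 9)
z(Y, K) = -2
-69/(z(r, 3) + P) = -69/(-2 - 710) = -69/(-712) = -69*(-1/712) = 69/712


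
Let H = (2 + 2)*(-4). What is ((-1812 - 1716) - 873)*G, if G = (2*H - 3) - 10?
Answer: 198045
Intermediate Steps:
H = -16 (H = 4*(-4) = -16)
G = -45 (G = (2*(-16) - 3) - 10 = (-32 - 3) - 10 = -35 - 10 = -45)
((-1812 - 1716) - 873)*G = ((-1812 - 1716) - 873)*(-45) = (-3528 - 873)*(-45) = -4401*(-45) = 198045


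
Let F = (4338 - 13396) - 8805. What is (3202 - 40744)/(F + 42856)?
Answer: -12514/8331 ≈ -1.5021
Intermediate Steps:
F = -17863 (F = -9058 - 8805 = -17863)
(3202 - 40744)/(F + 42856) = (3202 - 40744)/(-17863 + 42856) = -37542/24993 = -37542*1/24993 = -12514/8331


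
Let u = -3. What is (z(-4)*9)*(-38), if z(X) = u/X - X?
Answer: -3249/2 ≈ -1624.5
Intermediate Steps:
z(X) = -X - 3/X (z(X) = -3/X - X = -X - 3/X)
(z(-4)*9)*(-38) = ((-1*(-4) - 3/(-4))*9)*(-38) = ((4 - 3*(-¼))*9)*(-38) = ((4 + ¾)*9)*(-38) = ((19/4)*9)*(-38) = (171/4)*(-38) = -3249/2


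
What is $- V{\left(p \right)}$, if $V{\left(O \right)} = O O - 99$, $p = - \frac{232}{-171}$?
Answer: $\frac{2841035}{29241} \approx 97.159$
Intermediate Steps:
$p = \frac{232}{171}$ ($p = \left(-232\right) \left(- \frac{1}{171}\right) = \frac{232}{171} \approx 1.3567$)
$V{\left(O \right)} = -99 + O^{2}$ ($V{\left(O \right)} = O^{2} - 99 = -99 + O^{2}$)
$- V{\left(p \right)} = - (-99 + \left(\frac{232}{171}\right)^{2}) = - (-99 + \frac{53824}{29241}) = \left(-1\right) \left(- \frac{2841035}{29241}\right) = \frac{2841035}{29241}$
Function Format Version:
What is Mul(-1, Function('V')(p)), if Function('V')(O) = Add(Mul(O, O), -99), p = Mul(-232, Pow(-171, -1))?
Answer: Rational(2841035, 29241) ≈ 97.159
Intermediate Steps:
p = Rational(232, 171) (p = Mul(-232, Rational(-1, 171)) = Rational(232, 171) ≈ 1.3567)
Function('V')(O) = Add(-99, Pow(O, 2)) (Function('V')(O) = Add(Pow(O, 2), -99) = Add(-99, Pow(O, 2)))
Mul(-1, Function('V')(p)) = Mul(-1, Add(-99, Pow(Rational(232, 171), 2))) = Mul(-1, Add(-99, Rational(53824, 29241))) = Mul(-1, Rational(-2841035, 29241)) = Rational(2841035, 29241)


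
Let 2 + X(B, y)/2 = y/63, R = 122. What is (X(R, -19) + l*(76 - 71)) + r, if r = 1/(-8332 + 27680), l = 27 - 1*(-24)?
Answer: 43602109/174132 ≈ 250.40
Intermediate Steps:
X(B, y) = -4 + 2*y/63 (X(B, y) = -4 + 2*(y/63) = -4 + 2*y/63)
l = 51 (l = 27 + 24 = 51)
r = 1/19348 ≈ 5.1685e-5
(X(R, -19) + l*(76 - 71)) + r = ((-4 + (2/63)*(-19)) + 51*(76 - 71)) + 1/19348 = ((-4 - 38/63) + 51*5) + 1/19348 = (-290/63 + 255) + 1/19348 = 15775/63 + 1/19348 = 43602109/174132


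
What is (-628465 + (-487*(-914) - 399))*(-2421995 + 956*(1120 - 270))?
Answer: 295719893670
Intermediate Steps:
(-628465 + (-487*(-914) - 399))*(-2421995 + 956*(1120 - 270)) = (-628465 + (445118 - 399))*(-2421995 + 956*850) = (-628465 + 444719)*(-2421995 + 812600) = -183746*(-1609395) = 295719893670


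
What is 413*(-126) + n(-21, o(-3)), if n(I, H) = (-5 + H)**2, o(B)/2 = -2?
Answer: -51957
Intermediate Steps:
o(B) = -4 (o(B) = 2*(-2) = -4)
413*(-126) + n(-21, o(-3)) = 413*(-126) + (-5 - 4)**2 = -52038 + (-9)**2 = -52038 + 81 = -51957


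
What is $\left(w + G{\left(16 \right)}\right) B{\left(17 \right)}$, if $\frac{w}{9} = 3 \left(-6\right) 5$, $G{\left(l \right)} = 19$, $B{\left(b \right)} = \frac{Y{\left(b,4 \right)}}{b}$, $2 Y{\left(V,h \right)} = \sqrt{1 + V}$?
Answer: $- \frac{2373 \sqrt{2}}{34} \approx -98.704$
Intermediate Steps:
$Y{\left(V,h \right)} = \frac{\sqrt{1 + V}}{2}$
$B{\left(b \right)} = \frac{\sqrt{1 + b}}{2 b}$ ($B{\left(b \right)} = \frac{\frac{1}{2} \sqrt{1 + b}}{b} = \frac{\sqrt{1 + b}}{2 b}$)
$w = -810$ ($w = 9 \cdot 3 \left(-6\right) 5 = 9 \left(\left(-18\right) 5\right) = 9 \left(-90\right) = -810$)
$\left(w + G{\left(16 \right)}\right) B{\left(17 \right)} = \left(-810 + 19\right) \frac{\sqrt{1 + 17}}{2 \cdot 17} = - 791 \cdot \frac{1}{2} \cdot \frac{1}{17} \sqrt{18} = - 791 \cdot \frac{1}{2} \cdot \frac{1}{17} \cdot 3 \sqrt{2} = - 791 \frac{3 \sqrt{2}}{34} = - \frac{2373 \sqrt{2}}{34}$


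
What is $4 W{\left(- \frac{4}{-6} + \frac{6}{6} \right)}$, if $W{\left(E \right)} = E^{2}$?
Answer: $\frac{100}{9} \approx 11.111$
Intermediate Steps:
$4 W{\left(- \frac{4}{-6} + \frac{6}{6} \right)} = 4 \left(- \frac{4}{-6} + \frac{6}{6}\right)^{2} = 4 \left(\left(-4\right) \left(- \frac{1}{6}\right) + 6 \cdot \frac{1}{6}\right)^{2} = 4 \left(\frac{2}{3} + 1\right)^{2} = 4 \left(\frac{5}{3}\right)^{2} = 4 \cdot \frac{25}{9} = \frac{100}{9}$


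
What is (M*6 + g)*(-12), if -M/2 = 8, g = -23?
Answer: 1428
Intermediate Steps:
M = -16 (M = -2*8 = -16)
(M*6 + g)*(-12) = (-16*6 - 23)*(-12) = (-96 - 23)*(-12) = -119*(-12) = 1428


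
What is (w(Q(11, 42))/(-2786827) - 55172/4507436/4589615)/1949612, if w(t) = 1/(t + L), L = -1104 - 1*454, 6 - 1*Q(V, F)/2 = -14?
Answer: -53178104933813/42655575358642635274957884120 ≈ -1.2467e-15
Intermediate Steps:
Q(V, F) = 40 (Q(V, F) = 12 - 2*(-14) = 12 + 28 = 40)
L = -1558 (L = -1104 - 454 = -1558)
w(t) = 1/(-1558 + t) (w(t) = 1/(t - 1558) = 1/(-1558 + t))
(w(Q(11, 42))/(-2786827) - 55172/4507436/4589615)/1949612 = (1/((-1558 + 40)*(-2786827)) - 55172/4507436/4589615)/1949612 = (-1/2786827/(-1518) - 55172*1/4507436*(1/4589615))*(1/1949612) = (-1/1518*(-1/2786827) - 13793/1126859*1/4589615)*(1/1949612) = (1/4230403386 - 13793/5171848969285)*(1/1949612) = -53178104933813/21879007391543873999010*1/1949612 = -53178104933813/42655575358642635274957884120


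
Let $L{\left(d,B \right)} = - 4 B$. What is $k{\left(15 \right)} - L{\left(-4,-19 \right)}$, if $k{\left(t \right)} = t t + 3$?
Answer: $152$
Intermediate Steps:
$k{\left(t \right)} = 3 + t^{2}$ ($k{\left(t \right)} = t^{2} + 3 = 3 + t^{2}$)
$k{\left(15 \right)} - L{\left(-4,-19 \right)} = \left(3 + 15^{2}\right) - \left(-4\right) \left(-19\right) = \left(3 + 225\right) - 76 = 228 - 76 = 152$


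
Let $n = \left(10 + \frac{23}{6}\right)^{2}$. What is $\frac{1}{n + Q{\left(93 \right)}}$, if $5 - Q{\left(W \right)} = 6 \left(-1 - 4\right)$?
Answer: $\frac{36}{8149} \approx 0.0044177$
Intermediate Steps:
$n = \frac{6889}{36}$ ($n = \left(10 + 23 \cdot \frac{1}{6}\right)^{2} = \left(10 + \frac{23}{6}\right)^{2} = \left(\frac{83}{6}\right)^{2} = \frac{6889}{36} \approx 191.36$)
$Q{\left(W \right)} = 35$ ($Q{\left(W \right)} = 5 - 6 \left(-1 - 4\right) = 5 - 6 \left(-5\right) = 5 - -30 = 5 + 30 = 35$)
$\frac{1}{n + Q{\left(93 \right)}} = \frac{1}{\frac{6889}{36} + 35} = \frac{1}{\frac{8149}{36}} = \frac{36}{8149}$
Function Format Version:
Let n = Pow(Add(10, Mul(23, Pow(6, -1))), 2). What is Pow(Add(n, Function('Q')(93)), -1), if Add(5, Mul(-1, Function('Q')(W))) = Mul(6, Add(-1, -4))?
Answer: Rational(36, 8149) ≈ 0.0044177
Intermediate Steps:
n = Rational(6889, 36) (n = Pow(Add(10, Mul(23, Rational(1, 6))), 2) = Pow(Add(10, Rational(23, 6)), 2) = Pow(Rational(83, 6), 2) = Rational(6889, 36) ≈ 191.36)
Function('Q')(W) = 35 (Function('Q')(W) = Add(5, Mul(-1, Mul(6, Add(-1, -4)))) = Add(5, Mul(-1, Mul(6, -5))) = Add(5, Mul(-1, -30)) = Add(5, 30) = 35)
Pow(Add(n, Function('Q')(93)), -1) = Pow(Add(Rational(6889, 36), 35), -1) = Pow(Rational(8149, 36), -1) = Rational(36, 8149)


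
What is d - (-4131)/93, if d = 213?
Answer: 7980/31 ≈ 257.42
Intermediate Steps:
d - (-4131)/93 = 213 - (-4131)/93 = 213 - 153*(-9/31) = 213 + 1377/31 = 7980/31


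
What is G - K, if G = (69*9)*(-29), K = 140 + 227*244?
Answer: -73537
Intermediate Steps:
K = 55528 (K = 140 + 55388 = 55528)
G = -18009 (G = 621*(-29) = -18009)
G - K = -18009 - 1*55528 = -18009 - 55528 = -73537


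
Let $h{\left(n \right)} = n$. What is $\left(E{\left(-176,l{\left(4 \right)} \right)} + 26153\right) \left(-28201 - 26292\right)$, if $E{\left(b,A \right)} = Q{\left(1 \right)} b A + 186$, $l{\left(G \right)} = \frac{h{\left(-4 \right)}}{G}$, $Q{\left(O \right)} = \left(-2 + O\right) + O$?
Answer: $-1435291127$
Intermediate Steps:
$Q{\left(O \right)} = -2 + 2 O$
$l{\left(G \right)} = - \frac{4}{G}$
$E{\left(b,A \right)} = 186$ ($E{\left(b,A \right)} = \left(-2 + 2 \cdot 1\right) b A + 186 = \left(-2 + 2\right) b A + 186 = 0 b A + 186 = 0 A + 186 = 0 + 186 = 186$)
$\left(E{\left(-176,l{\left(4 \right)} \right)} + 26153\right) \left(-28201 - 26292\right) = \left(186 + 26153\right) \left(-28201 - 26292\right) = 26339 \left(-54493\right) = -1435291127$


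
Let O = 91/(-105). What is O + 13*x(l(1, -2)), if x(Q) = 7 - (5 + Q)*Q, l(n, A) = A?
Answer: 2522/15 ≈ 168.13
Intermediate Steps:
x(Q) = 7 - Q*(5 + Q)
O = -13/15 (O = 91*(-1/105) = -13/15 ≈ -0.86667)
O + 13*x(l(1, -2)) = -13/15 + 13*(7 - 1*(-2)² - 5*(-2)) = -13/15 + 13*(7 - 1*4 + 10) = -13/15 + 13*(7 - 4 + 10) = -13/15 + 13*13 = -13/15 + 169 = 2522/15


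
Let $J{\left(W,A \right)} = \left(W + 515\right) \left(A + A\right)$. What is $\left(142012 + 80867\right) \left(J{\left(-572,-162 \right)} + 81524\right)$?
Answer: $22286116968$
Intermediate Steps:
$J{\left(W,A \right)} = 2 A \left(515 + W\right)$ ($J{\left(W,A \right)} = \left(515 + W\right) 2 A = 2 A \left(515 + W\right)$)
$\left(142012 + 80867\right) \left(J{\left(-572,-162 \right)} + 81524\right) = \left(142012 + 80867\right) \left(2 \left(-162\right) \left(515 - 572\right) + 81524\right) = 222879 \left(2 \left(-162\right) \left(-57\right) + 81524\right) = 222879 \left(18468 + 81524\right) = 222879 \cdot 99992 = 22286116968$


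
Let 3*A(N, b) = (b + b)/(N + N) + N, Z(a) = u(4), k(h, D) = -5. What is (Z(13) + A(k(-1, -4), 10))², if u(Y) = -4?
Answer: 361/9 ≈ 40.111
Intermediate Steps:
Z(a) = -4
A(N, b) = N/3 + b/(3*N) (A(N, b) = ((b + b)/(N + N) + N)/3 = ((2*b)/((2*N)) + N)/3 = ((2*b)*(1/(2*N)) + N)/3 = (b/N + N)/3 = (N + b/N)/3 = N/3 + b/(3*N))
(Z(13) + A(k(-1, -4), 10))² = (-4 + (⅓)*(10 + (-5)²)/(-5))² = (-4 + (⅓)*(-⅕)*(10 + 25))² = (-4 + (⅓)*(-⅕)*35)² = (-4 - 7/3)² = (-19/3)² = 361/9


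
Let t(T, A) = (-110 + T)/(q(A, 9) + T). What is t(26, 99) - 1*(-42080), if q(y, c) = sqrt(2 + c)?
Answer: 3997288/95 + 12*sqrt(11)/95 ≈ 42077.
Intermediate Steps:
t(T, A) = (-110 + T)/(T + sqrt(11)) (t(T, A) = (-110 + T)/(sqrt(2 + 9) + T) = (-110 + T)/(sqrt(11) + T) = (-110 + T)/(T + sqrt(11)))
t(26, 99) - 1*(-42080) = (-110 + 26)/(26 + sqrt(11)) - 1*(-42080) = -84/(26 + sqrt(11)) + 42080 = 42080 - 84/(26 + sqrt(11))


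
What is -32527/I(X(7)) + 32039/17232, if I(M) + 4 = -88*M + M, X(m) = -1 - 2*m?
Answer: -518822525/22418832 ≈ -23.142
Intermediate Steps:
X(m) = -1 - 2*m
I(M) = -4 - 87*M (I(M) = -4 + (-88*M + M) = -4 - 87*M)
-32527/I(X(7)) + 32039/17232 = -32527/(-4 - 87*(-1 - 2*7)) + 32039/17232 = -32527/(-4 - 87*(-1 - 14)) + 32039*(1/17232) = -32527/(-4 - 87*(-15)) + 32039/17232 = -32527/(-4 + 1305) + 32039/17232 = -32527/1301 + 32039/17232 = -518822525/22418832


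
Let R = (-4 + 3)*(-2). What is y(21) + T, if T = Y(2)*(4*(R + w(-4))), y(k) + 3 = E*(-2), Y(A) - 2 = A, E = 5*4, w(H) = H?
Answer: -75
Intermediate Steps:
E = 20
Y(A) = 2 + A
R = 2 (R = -1*(-2) = 2)
y(k) = -43 (y(k) = -3 + 20*(-2) = -3 - 40 = -43)
T = -32 (T = (2 + 2)*(4*(2 - 4)) = 4*(4*(-2)) = 4*(-8) = -32)
y(21) + T = -43 - 32 = -75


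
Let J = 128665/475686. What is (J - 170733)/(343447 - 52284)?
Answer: -81215169173/138502162818 ≈ -0.58638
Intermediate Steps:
J = 128665/475686 (J = 128665*(1/475686) = 128665/475686 ≈ 0.27048)
(J - 170733)/(343447 - 52284) = (128665/475686 - 170733)/(343447 - 52284) = -81215169173/475686/291163 = -81215169173/475686*1/291163 = -81215169173/138502162818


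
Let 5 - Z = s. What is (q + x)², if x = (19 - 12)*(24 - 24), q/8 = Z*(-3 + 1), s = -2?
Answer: 12544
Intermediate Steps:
Z = 7 (Z = 5 - 1*(-2) = 5 + 2 = 7)
q = -112 (q = 8*(7*(-3 + 1)) = 8*(7*(-2)) = 8*(-14) = -112)
x = 0 (x = 7*0 = 0)
(q + x)² = (-112 + 0)² = (-112)² = 12544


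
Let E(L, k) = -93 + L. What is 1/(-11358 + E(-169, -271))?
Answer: -1/11620 ≈ -8.6059e-5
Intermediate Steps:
1/(-11358 + E(-169, -271)) = 1/(-11358 + (-93 - 169)) = 1/(-11358 - 262) = 1/(-11620) = -1/11620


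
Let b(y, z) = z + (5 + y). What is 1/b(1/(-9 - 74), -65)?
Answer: -83/4981 ≈ -0.016663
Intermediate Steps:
b(y, z) = 5 + y + z
1/b(1/(-9 - 74), -65) = 1/(5 + 1/(-9 - 74) - 65) = 1/(5 + 1/(-83) - 65) = 1/(5 - 1/83 - 65) = 1/(-4981/83) = -83/4981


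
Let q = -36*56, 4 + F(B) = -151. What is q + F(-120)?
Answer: -2171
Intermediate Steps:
F(B) = -155 (F(B) = -4 - 151 = -155)
q = -2016
q + F(-120) = -2016 - 155 = -2171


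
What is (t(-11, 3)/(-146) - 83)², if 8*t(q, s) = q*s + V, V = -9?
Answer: 2347499401/341056 ≈ 6883.0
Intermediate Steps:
t(q, s) = -9/8 + q*s/8 (t(q, s) = (q*s - 9)/8 = (-9 + q*s)/8 = -9/8 + q*s/8)
(t(-11, 3)/(-146) - 83)² = ((-9/8 + (⅛)*(-11)*3)/(-146) - 83)² = ((-9/8 - 33/8)*(-1/146) - 83)² = (-21/4*(-1/146) - 83)² = (21/584 - 83)² = (-48451/584)² = 2347499401/341056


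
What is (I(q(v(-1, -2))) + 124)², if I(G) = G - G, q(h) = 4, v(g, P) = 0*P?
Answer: 15376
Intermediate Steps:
v(g, P) = 0
I(G) = 0
(I(q(v(-1, -2))) + 124)² = (0 + 124)² = 124² = 15376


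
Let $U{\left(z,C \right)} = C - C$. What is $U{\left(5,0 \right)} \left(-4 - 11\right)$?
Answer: $0$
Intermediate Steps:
$U{\left(z,C \right)} = 0$
$U{\left(5,0 \right)} \left(-4 - 11\right) = 0 \left(-4 - 11\right) = 0 \left(-15\right) = 0$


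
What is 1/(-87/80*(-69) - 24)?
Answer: 80/4083 ≈ 0.019593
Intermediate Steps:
1/(-87/80*(-69) - 24) = 1/(6003/80 - 24) = 1/(4083/80) = 80/4083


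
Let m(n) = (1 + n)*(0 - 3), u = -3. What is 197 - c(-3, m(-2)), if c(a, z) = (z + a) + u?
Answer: 200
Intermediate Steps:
m(n) = -3 - 3*n (m(n) = (1 + n)*(-3) = -3 - 3*n)
c(a, z) = -3 + a + z (c(a, z) = (z + a) - 3 = (a + z) - 3 = -3 + a + z)
197 - c(-3, m(-2)) = 197 - (-3 - 3 + (-3 - 3*(-2))) = 197 - (-3 - 3 + (-3 + 6)) = 197 - (-3 - 3 + 3) = 197 - 1*(-3) = 197 + 3 = 200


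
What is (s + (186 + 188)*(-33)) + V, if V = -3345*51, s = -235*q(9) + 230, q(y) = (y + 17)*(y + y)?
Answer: -292687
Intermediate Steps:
q(y) = 2*y*(17 + y) (q(y) = (17 + y)*(2*y) = 2*y*(17 + y))
s = -109750 (s = -470*9*(17 + 9) + 230 = -470*9*26 + 230 = -235*468 + 230 = -109980 + 230 = -109750)
V = -170595
(s + (186 + 188)*(-33)) + V = (-109750 + (186 + 188)*(-33)) - 170595 = (-109750 + 374*(-33)) - 170595 = (-109750 - 12342) - 170595 = -122092 - 170595 = -292687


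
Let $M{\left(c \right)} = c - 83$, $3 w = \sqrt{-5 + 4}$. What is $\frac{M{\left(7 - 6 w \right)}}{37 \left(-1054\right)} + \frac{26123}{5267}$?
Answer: $\frac{509572523}{102701233} + \frac{i}{19499} \approx 4.9617 + 5.1285 \cdot 10^{-5} i$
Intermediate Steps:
$w = \frac{i}{3}$ ($w = \frac{\sqrt{-5 + 4}}{3} = \frac{\sqrt{-1}}{3} = \frac{i}{3} \approx 0.33333 i$)
$M{\left(c \right)} = -83 + c$
$\frac{M{\left(7 - 6 w \right)}}{37 \left(-1054\right)} + \frac{26123}{5267} = \frac{-83 + \left(7 - 6 \frac{i}{3}\right)}{37 \left(-1054\right)} + \frac{26123}{5267} = \frac{-83 + \left(7 - 2 i\right)}{-38998} + 26123 \cdot \frac{1}{5267} = \left(-76 - 2 i\right) \left(- \frac{1}{38998}\right) + \frac{26123}{5267} = \left(\frac{38}{19499} + \frac{i}{19499}\right) + \frac{26123}{5267} = \frac{509572523}{102701233} + \frac{i}{19499}$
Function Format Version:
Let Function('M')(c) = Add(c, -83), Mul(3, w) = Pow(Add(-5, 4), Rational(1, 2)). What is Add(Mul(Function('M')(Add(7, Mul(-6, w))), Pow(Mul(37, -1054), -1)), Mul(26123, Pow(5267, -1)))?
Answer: Add(Rational(509572523, 102701233), Mul(Rational(1, 19499), I)) ≈ Add(4.9617, Mul(5.1285e-5, I))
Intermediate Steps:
w = Mul(Rational(1, 3), I) (w = Mul(Rational(1, 3), Pow(Add(-5, 4), Rational(1, 2))) = Mul(Rational(1, 3), Pow(-1, Rational(1, 2))) = Mul(Rational(1, 3), I) ≈ Mul(0.33333, I))
Function('M')(c) = Add(-83, c)
Add(Mul(Function('M')(Add(7, Mul(-6, w))), Pow(Mul(37, -1054), -1)), Mul(26123, Pow(5267, -1))) = Add(Mul(Add(-83, Add(7, Mul(-6, Mul(Rational(1, 3), I)))), Pow(Mul(37, -1054), -1)), Mul(26123, Pow(5267, -1))) = Add(Mul(Add(-83, Add(7, Mul(-2, I))), Pow(-38998, -1)), Mul(26123, Rational(1, 5267))) = Add(Mul(Add(-76, Mul(-2, I)), Rational(-1, 38998)), Rational(26123, 5267)) = Add(Add(Rational(38, 19499), Mul(Rational(1, 19499), I)), Rational(26123, 5267)) = Add(Rational(509572523, 102701233), Mul(Rational(1, 19499), I))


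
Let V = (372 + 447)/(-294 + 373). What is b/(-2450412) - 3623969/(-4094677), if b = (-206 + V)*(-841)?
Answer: 648315953910577/792658006896996 ≈ 0.81790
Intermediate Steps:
V = 819/79 ≈ 10.367
b = 12997655/79 (b = (-206 + 819/79)*(-841) = -15455/79*(-841) = 12997655/79 ≈ 1.6453e+5)
b/(-2450412) - 3623969/(-4094677) = (12997655/79)/(-2450412) - 3623969/(-4094677) = (12997655/79)*(-1/2450412) - 3623969*(-1/4094677) = -12997655/193582548 + 3623969/4094677 = 648315953910577/792658006896996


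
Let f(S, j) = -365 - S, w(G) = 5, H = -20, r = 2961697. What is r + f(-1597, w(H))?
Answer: 2962929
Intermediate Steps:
r + f(-1597, w(H)) = 2961697 + (-365 - 1*(-1597)) = 2961697 + (-365 + 1597) = 2961697 + 1232 = 2962929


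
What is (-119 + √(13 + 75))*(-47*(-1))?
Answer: -5593 + 94*√22 ≈ -5152.1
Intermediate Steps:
(-119 + √(13 + 75))*(-47*(-1)) = (-119 + √88)*47 = (-119 + 2*√22)*47 = -5593 + 94*√22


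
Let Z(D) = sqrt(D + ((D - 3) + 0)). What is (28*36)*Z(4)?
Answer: 1008*sqrt(5) ≈ 2254.0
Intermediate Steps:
Z(D) = sqrt(-3 + 2*D) (Z(D) = sqrt(D + ((-3 + D) + 0)) = sqrt(D + (-3 + D)) = sqrt(-3 + 2*D))
(28*36)*Z(4) = (28*36)*sqrt(-3 + 2*4) = 1008*sqrt(-3 + 8) = 1008*sqrt(5)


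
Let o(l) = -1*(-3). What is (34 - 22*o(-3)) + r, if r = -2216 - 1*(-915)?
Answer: -1333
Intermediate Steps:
o(l) = 3
r = -1301 (r = -2216 + 915 = -1301)
(34 - 22*o(-3)) + r = (34 - 22*3) - 1301 = (34 - 66) - 1301 = -32 - 1301 = -1333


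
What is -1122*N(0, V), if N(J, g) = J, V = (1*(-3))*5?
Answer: 0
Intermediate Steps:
V = -15 (V = -3*5 = -15)
-1122*N(0, V) = -1122*0 = 0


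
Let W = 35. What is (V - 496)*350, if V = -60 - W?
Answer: -206850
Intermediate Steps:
V = -95 (V = -60 - 1*35 = -60 - 35 = -95)
(V - 496)*350 = (-95 - 496)*350 = -591*350 = -206850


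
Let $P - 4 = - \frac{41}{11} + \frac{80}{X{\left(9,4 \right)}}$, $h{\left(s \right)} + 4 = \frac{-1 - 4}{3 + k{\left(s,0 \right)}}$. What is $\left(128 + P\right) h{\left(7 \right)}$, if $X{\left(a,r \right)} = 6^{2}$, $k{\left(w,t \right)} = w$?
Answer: $- \frac{12919}{22} \approx -587.23$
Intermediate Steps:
$X{\left(a,r \right)} = 36$
$h{\left(s \right)} = -4 - \frac{5}{3 + s}$ ($h{\left(s \right)} = -4 + \frac{-1 - 4}{3 + s} = -4 - \frac{5}{3 + s}$)
$P = \frac{247}{99}$ ($P = 4 + \left(- \frac{41}{11} + \frac{80}{36}\right) = 4 + \left(\left(-41\right) \frac{1}{11} + 80 \cdot \frac{1}{36}\right) = 4 + \left(- \frac{41}{11} + \frac{20}{9}\right) = 4 - \frac{149}{99} = \frac{247}{99} \approx 2.4949$)
$\left(128 + P\right) h{\left(7 \right)} = \left(128 + \frac{247}{99}\right) \frac{-17 - 28}{3 + 7} = \frac{12919 \frac{-17 - 28}{10}}{99} = \frac{12919 \cdot \frac{1}{10} \left(-45\right)}{99} = \frac{12919}{99} \left(- \frac{9}{2}\right) = - \frac{12919}{22}$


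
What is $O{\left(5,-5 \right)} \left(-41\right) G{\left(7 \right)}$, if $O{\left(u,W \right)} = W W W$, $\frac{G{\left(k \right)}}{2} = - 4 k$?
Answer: $-287000$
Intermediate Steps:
$G{\left(k \right)} = - 8 k$ ($G{\left(k \right)} = 2 \left(- 4 k\right) = - 8 k$)
$O{\left(u,W \right)} = W^{3}$ ($O{\left(u,W \right)} = W^{2} W = W^{3}$)
$O{\left(5,-5 \right)} \left(-41\right) G{\left(7 \right)} = \left(-5\right)^{3} \left(-41\right) \left(\left(-8\right) 7\right) = \left(-125\right) \left(-41\right) \left(-56\right) = 5125 \left(-56\right) = -287000$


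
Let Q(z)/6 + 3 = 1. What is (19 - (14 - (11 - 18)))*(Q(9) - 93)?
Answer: 210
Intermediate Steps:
Q(z) = -12 (Q(z) = -18 + 6*1 = -18 + 6 = -12)
(19 - (14 - (11 - 18)))*(Q(9) - 93) = (19 - (14 - (11 - 18)))*(-12 - 93) = (19 - (14 - 1*(-7)))*(-105) = (19 - (14 + 7))*(-105) = (19 - 1*21)*(-105) = (19 - 21)*(-105) = -2*(-105) = 210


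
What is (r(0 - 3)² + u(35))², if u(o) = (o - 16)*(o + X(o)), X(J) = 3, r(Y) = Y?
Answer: 534361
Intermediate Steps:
u(o) = (-16 + o)*(3 + o) (u(o) = (o - 16)*(o + 3) = (-16 + o)*(3 + o))
(r(0 - 3)² + u(35))² = ((0 - 3)² + (-48 + 35² - 13*35))² = ((-3)² + (-48 + 1225 - 455))² = (9 + 722)² = 731² = 534361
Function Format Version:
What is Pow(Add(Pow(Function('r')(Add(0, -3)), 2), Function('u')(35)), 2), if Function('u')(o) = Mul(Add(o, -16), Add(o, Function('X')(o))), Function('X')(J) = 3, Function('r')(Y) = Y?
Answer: 534361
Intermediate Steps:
Function('u')(o) = Mul(Add(-16, o), Add(3, o)) (Function('u')(o) = Mul(Add(o, -16), Add(o, 3)) = Mul(Add(-16, o), Add(3, o)))
Pow(Add(Pow(Function('r')(Add(0, -3)), 2), Function('u')(35)), 2) = Pow(Add(Pow(Add(0, -3), 2), Add(-48, Pow(35, 2), Mul(-13, 35))), 2) = Pow(Add(Pow(-3, 2), Add(-48, 1225, -455)), 2) = Pow(Add(9, 722), 2) = Pow(731, 2) = 534361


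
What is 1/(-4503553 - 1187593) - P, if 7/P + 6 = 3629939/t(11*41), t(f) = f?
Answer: -945819745/1086479609422 ≈ -0.00087054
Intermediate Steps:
P = 3157/3627233 (P = 7/(-6 + 3629939/((11*41))) = 7/(-6 + 3629939/451) = 7/(3627233/451) = 7*(451/3627233) = 3157/3627233 ≈ 0.00087036)
1/(-4503553 - 1187593) - P = 1/(-4503553 - 1187593) - 1*3157/3627233 = 1/(-5691146) - 3157/3627233 = -1/5691146 - 3157/3627233 = -945819745/1086479609422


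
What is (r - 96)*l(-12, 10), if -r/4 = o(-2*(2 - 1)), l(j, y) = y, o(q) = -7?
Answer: -680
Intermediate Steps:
r = 28 (r = -4*(-7) = 28)
(r - 96)*l(-12, 10) = (28 - 96)*10 = -68*10 = -680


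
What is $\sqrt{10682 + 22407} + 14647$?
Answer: $14647 + \sqrt{33089} \approx 14829.0$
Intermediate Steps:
$\sqrt{10682 + 22407} + 14647 = \sqrt{33089} + 14647 = 14647 + \sqrt{33089}$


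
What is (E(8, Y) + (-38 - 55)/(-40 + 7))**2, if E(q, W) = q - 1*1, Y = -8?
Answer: 11664/121 ≈ 96.397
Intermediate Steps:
E(q, W) = -1 + q (E(q, W) = q - 1 = -1 + q)
(E(8, Y) + (-38 - 55)/(-40 + 7))**2 = ((-1 + 8) + (-38 - 55)/(-40 + 7))**2 = (7 - 93/(-33))**2 = (7 - 93*(-1/33))**2 = (7 + 31/11)**2 = (108/11)**2 = 11664/121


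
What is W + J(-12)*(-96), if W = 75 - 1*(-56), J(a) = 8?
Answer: -637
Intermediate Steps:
W = 131 (W = 75 + 56 = 131)
W + J(-12)*(-96) = 131 + 8*(-96) = 131 - 768 = -637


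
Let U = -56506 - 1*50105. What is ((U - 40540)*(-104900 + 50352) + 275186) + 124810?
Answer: 8027192744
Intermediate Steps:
U = -106611 (U = -56506 - 50105 = -106611)
((U - 40540)*(-104900 + 50352) + 275186) + 124810 = ((-106611 - 40540)*(-104900 + 50352) + 275186) + 124810 = (-147151*(-54548) + 275186) + 124810 = (8026792748 + 275186) + 124810 = 8027067934 + 124810 = 8027192744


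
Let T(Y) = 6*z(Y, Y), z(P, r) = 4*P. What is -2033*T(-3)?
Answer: 146376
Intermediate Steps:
T(Y) = 24*Y (T(Y) = 6*(4*Y) = 24*Y)
-2033*T(-3) = -48792*(-3) = -2033*(-72) = 146376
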